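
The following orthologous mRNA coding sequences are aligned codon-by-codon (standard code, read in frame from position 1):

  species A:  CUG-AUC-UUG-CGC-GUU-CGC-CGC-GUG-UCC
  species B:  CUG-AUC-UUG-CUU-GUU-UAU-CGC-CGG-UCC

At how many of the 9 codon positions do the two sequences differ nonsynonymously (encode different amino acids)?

Codon 1: CUG Leu / CUG Leu — identical.
Codon 2: AUC Ile / AUC Ile — identical.
Codon 3: UUG Leu / UUG Leu — identical.
Codon 4: CGC Arg / CUU Leu — nonsynonymous.
Codon 5: GUU Val / GUU Val — identical.
Codon 6: CGC Arg / UAU Tyr — nonsynonymous.
Codon 7: CGC Arg / CGC Arg — identical.
Codon 8: GUG Val / CGG Arg — nonsynonymous.
Codon 9: UCC Ser / UCC Ser — identical.
Nonsynonymous differences: 3.

3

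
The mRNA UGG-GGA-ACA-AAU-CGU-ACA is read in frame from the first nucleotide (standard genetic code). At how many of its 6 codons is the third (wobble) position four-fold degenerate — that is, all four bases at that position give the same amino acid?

Codon 1 UGG (Trp): third position 1-fold.
Codon 2 GGA (Gly): third position 4-fold.
Codon 3 ACA (Thr): third position 4-fold.
Codon 4 AAU (Asn): third position 2-fold.
Codon 5 CGU (Arg): third position 4-fold.
Codon 6 ACA (Thr): third position 4-fold.
Four-fold degenerate third positions: 4.

4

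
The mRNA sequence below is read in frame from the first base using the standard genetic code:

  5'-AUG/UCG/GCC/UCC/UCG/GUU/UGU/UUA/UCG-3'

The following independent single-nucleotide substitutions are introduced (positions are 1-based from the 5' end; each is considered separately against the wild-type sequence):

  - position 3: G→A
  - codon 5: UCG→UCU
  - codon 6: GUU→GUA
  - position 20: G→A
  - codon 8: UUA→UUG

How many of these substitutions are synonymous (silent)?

Codon 1: AUG (Met) → AUA (Ile) — missense.
Codon 5: UCG (Ser) → UCU (Ser) — synonymous.
Codon 6: GUU (Val) → GUA (Val) — synonymous.
Codon 7: UGU (Cys) → UAU (Tyr) — missense.
Codon 8: UUA (Leu) → UUG (Leu) — synonymous.
Synonymous: 3 of 5.

3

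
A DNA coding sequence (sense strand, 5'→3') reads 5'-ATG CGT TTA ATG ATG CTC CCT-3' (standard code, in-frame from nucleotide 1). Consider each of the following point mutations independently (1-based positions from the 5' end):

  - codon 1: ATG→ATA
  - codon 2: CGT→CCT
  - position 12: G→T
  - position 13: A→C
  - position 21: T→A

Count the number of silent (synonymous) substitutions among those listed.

1

Codon 1: ATG (Met) → ATA (Ile) — missense.
Codon 2: CGT (Arg) → CCT (Pro) — missense.
Codon 4: ATG (Met) → ATT (Ile) — missense.
Codon 5: ATG (Met) → CTG (Leu) — missense.
Codon 7: CCT (Pro) → CCA (Pro) — synonymous.
Synonymous: 1 of 5.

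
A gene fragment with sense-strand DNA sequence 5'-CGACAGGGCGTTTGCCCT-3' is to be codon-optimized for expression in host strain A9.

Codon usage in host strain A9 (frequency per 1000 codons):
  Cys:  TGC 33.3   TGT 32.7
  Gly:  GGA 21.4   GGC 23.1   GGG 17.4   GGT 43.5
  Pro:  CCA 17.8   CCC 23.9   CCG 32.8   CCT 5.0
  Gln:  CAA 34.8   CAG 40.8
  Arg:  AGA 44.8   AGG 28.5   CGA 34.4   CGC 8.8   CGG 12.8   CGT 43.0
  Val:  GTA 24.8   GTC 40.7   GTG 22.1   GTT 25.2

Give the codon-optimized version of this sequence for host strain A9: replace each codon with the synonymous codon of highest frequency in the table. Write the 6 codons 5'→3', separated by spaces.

Codon 1 (Arg): best is AGA at 44.8.
Codon 2 (Gln): best is CAG at 40.8.
Codon 3 (Gly): best is GGT at 43.5.
Codon 4 (Val): best is GTC at 40.7.
Codon 5 (Cys): best is TGC at 33.3.
Codon 6 (Pro): best is CCG at 32.8.

AGA CAG GGT GTC TGC CCG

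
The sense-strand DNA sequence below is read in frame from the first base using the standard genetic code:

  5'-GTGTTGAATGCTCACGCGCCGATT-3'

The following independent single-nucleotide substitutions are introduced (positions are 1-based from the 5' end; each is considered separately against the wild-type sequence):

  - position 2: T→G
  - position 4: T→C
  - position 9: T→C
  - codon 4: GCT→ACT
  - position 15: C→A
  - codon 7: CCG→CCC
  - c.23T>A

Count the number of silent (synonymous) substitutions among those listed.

Codon 1: GTG (Val) → GGG (Gly) — missense.
Codon 2: TTG (Leu) → CTG (Leu) — synonymous.
Codon 3: AAT (Asn) → AAC (Asn) — synonymous.
Codon 4: GCT (Ala) → ACT (Thr) — missense.
Codon 5: CAC (His) → CAA (Gln) — missense.
Codon 7: CCG (Pro) → CCC (Pro) — synonymous.
Codon 8: ATT (Ile) → AAT (Asn) — missense.
Synonymous: 3 of 7.

3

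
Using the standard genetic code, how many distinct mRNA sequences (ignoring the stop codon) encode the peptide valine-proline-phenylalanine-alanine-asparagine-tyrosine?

Val: 4 codons.
Pro: 4 codons.
Phe: 2 codons.
Ala: 4 codons.
Asn: 2 codons.
Tyr: 2 codons.
4 × 4 × 2 × 4 × 2 × 2 = 512.

512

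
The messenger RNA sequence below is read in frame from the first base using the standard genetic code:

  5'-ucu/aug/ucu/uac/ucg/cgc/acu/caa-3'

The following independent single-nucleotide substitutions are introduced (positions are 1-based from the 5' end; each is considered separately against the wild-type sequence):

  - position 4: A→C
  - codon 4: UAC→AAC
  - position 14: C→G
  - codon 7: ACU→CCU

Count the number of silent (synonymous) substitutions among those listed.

Codon 2: AUG (Met) → CUG (Leu) — missense.
Codon 4: UAC (Tyr) → AAC (Asn) — missense.
Codon 5: UCG (Ser) → UGG (Trp) — missense.
Codon 7: ACU (Thr) → CCU (Pro) — missense.
Synonymous: 0 of 4.

0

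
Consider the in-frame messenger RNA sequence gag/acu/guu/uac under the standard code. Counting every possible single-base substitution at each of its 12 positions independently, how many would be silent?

8

Codon 1 (GAG, Glu): 1 synonymous substitution.
Codon 2 (ACU, Thr): 3 synonymous substitutions.
Codon 3 (GUU, Val): 3 synonymous substitutions.
Codon 4 (UAC, Tyr): 1 synonymous substitution.
Total: 1 + 3 + 3 + 1 = 8.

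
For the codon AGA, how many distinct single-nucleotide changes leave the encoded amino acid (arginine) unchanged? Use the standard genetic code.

2

Position 1: CGA → 1 synonymous.
Position 2: none → 0 synonymous.
Position 3: AGG → 1 synonymous.
Total: 1 + 0 + 1 = 2.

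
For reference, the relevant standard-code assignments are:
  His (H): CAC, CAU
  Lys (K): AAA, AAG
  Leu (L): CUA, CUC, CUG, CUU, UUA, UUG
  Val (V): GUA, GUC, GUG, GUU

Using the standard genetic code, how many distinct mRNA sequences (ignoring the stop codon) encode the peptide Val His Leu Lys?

96

Val: 4 codons.
His: 2 codons.
Leu: 6 codons.
Lys: 2 codons.
4 × 2 × 6 × 2 = 96.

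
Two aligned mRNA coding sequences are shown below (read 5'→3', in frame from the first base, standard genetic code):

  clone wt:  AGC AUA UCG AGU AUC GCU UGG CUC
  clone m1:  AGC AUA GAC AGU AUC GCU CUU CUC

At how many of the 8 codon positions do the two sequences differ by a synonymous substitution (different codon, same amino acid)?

0

Codon 1: AGC Ser / AGC Ser — identical.
Codon 2: AUA Ile / AUA Ile — identical.
Codon 3: UCG Ser / GAC Asp — nonsynonymous.
Codon 4: AGU Ser / AGU Ser — identical.
Codon 5: AUC Ile / AUC Ile — identical.
Codon 6: GCU Ala / GCU Ala — identical.
Codon 7: UGG Trp / CUU Leu — nonsynonymous.
Codon 8: CUC Leu / CUC Leu — identical.
Synonymous differences: 0.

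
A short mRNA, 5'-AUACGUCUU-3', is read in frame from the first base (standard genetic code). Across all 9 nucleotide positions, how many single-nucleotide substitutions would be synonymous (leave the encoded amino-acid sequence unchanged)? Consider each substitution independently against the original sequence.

Codon 1 (AUA, Ile): 2 synonymous substitutions.
Codon 2 (CGU, Arg): 3 synonymous substitutions.
Codon 3 (CUU, Leu): 3 synonymous substitutions.
Total: 2 + 3 + 3 = 8.

8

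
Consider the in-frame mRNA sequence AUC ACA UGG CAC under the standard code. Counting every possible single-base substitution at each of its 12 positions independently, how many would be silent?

Codon 1 (AUC, Ile): 2 synonymous substitutions.
Codon 2 (ACA, Thr): 3 synonymous substitutions.
Codon 3 (UGG, Trp): 0 synonymous substitutions.
Codon 4 (CAC, His): 1 synonymous substitution.
Total: 2 + 3 + 0 + 1 = 6.

6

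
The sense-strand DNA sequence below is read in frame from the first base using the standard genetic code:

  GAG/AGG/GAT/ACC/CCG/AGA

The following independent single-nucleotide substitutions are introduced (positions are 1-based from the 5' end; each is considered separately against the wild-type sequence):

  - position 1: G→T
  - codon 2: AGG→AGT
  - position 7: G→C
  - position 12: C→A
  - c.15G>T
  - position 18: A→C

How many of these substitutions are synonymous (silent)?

2

Codon 1: GAG (Glu) → TAG (Stop) — nonsense.
Codon 2: AGG (Arg) → AGT (Ser) — missense.
Codon 3: GAT (Asp) → CAT (His) — missense.
Codon 4: ACC (Thr) → ACA (Thr) — synonymous.
Codon 5: CCG (Pro) → CCT (Pro) — synonymous.
Codon 6: AGA (Arg) → AGC (Ser) — missense.
Synonymous: 2 of 6.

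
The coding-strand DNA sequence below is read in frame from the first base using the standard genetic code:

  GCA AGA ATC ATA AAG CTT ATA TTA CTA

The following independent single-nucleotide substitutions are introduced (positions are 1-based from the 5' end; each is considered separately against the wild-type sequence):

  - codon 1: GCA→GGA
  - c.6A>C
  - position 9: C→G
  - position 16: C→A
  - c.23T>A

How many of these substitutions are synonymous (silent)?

Codon 1: GCA (Ala) → GGA (Gly) — missense.
Codon 2: AGA (Arg) → AGC (Ser) — missense.
Codon 3: ATC (Ile) → ATG (Met) — missense.
Codon 6: CTT (Leu) → ATT (Ile) — missense.
Codon 8: TTA (Leu) → TAA (Stop) — nonsense.
Synonymous: 0 of 5.

0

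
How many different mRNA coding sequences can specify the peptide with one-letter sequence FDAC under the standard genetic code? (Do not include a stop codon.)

Phe: 2 codons.
Asp: 2 codons.
Ala: 4 codons.
Cys: 2 codons.
2 × 2 × 4 × 2 = 32.

32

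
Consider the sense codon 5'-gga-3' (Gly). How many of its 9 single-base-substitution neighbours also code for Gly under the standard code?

3

Position 1: none → 0 synonymous.
Position 2: none → 0 synonymous.
Position 3: GGT, GGC, GGG → 3 synonymous.
Total: 0 + 0 + 3 = 3.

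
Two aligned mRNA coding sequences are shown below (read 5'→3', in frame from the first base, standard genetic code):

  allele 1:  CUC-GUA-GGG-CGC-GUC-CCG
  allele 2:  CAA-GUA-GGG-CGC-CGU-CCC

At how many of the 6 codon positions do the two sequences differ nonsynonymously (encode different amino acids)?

2

Codon 1: CUC Leu / CAA Gln — nonsynonymous.
Codon 2: GUA Val / GUA Val — identical.
Codon 3: GGG Gly / GGG Gly — identical.
Codon 4: CGC Arg / CGC Arg — identical.
Codon 5: GUC Val / CGU Arg — nonsynonymous.
Codon 6: CCG Pro / CCC Pro — synonymous.
Nonsynonymous differences: 2.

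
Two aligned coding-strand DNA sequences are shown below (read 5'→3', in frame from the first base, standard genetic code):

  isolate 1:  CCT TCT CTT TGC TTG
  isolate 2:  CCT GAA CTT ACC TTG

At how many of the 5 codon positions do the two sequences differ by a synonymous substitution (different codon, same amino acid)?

0

Codon 1: CCT Pro / CCT Pro — identical.
Codon 2: TCT Ser / GAA Glu — nonsynonymous.
Codon 3: CTT Leu / CTT Leu — identical.
Codon 4: TGC Cys / ACC Thr — nonsynonymous.
Codon 5: TTG Leu / TTG Leu — identical.
Synonymous differences: 0.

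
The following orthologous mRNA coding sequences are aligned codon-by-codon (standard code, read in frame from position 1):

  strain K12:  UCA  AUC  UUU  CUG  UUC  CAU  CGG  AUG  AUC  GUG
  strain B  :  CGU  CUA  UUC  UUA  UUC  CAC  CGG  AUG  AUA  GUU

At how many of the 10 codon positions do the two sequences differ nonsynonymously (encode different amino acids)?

Codon 1: UCA Ser / CGU Arg — nonsynonymous.
Codon 2: AUC Ile / CUA Leu — nonsynonymous.
Codon 3: UUU Phe / UUC Phe — synonymous.
Codon 4: CUG Leu / UUA Leu — synonymous.
Codon 5: UUC Phe / UUC Phe — identical.
Codon 6: CAU His / CAC His — synonymous.
Codon 7: CGG Arg / CGG Arg — identical.
Codon 8: AUG Met / AUG Met — identical.
Codon 9: AUC Ile / AUA Ile — synonymous.
Codon 10: GUG Val / GUU Val — synonymous.
Nonsynonymous differences: 2.

2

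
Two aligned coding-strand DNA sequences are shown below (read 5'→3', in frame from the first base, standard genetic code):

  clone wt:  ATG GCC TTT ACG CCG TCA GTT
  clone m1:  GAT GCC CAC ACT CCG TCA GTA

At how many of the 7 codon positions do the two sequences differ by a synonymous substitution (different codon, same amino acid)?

Codon 1: ATG Met / GAT Asp — nonsynonymous.
Codon 2: GCC Ala / GCC Ala — identical.
Codon 3: TTT Phe / CAC His — nonsynonymous.
Codon 4: ACG Thr / ACT Thr — synonymous.
Codon 5: CCG Pro / CCG Pro — identical.
Codon 6: TCA Ser / TCA Ser — identical.
Codon 7: GTT Val / GTA Val — synonymous.
Synonymous differences: 2.

2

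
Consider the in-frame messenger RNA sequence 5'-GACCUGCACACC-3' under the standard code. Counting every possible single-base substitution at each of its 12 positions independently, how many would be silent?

9

Codon 1 (GAC, Asp): 1 synonymous substitution.
Codon 2 (CUG, Leu): 4 synonymous substitutions.
Codon 3 (CAC, His): 1 synonymous substitution.
Codon 4 (ACC, Thr): 3 synonymous substitutions.
Total: 1 + 4 + 1 + 3 = 9.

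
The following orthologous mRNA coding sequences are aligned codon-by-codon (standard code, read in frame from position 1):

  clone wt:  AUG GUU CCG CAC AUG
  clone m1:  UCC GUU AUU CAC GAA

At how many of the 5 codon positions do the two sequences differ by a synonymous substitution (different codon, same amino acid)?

Codon 1: AUG Met / UCC Ser — nonsynonymous.
Codon 2: GUU Val / GUU Val — identical.
Codon 3: CCG Pro / AUU Ile — nonsynonymous.
Codon 4: CAC His / CAC His — identical.
Codon 5: AUG Met / GAA Glu — nonsynonymous.
Synonymous differences: 0.

0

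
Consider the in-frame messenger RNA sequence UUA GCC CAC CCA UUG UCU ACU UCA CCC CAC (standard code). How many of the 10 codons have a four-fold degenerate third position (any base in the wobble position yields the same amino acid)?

Codon 1 UUA (Leu): third position 2-fold.
Codon 2 GCC (Ala): third position 4-fold.
Codon 3 CAC (His): third position 2-fold.
Codon 4 CCA (Pro): third position 4-fold.
Codon 5 UUG (Leu): third position 2-fold.
Codon 6 UCU (Ser): third position 4-fold.
Codon 7 ACU (Thr): third position 4-fold.
Codon 8 UCA (Ser): third position 4-fold.
Codon 9 CCC (Pro): third position 4-fold.
Codon 10 CAC (His): third position 2-fold.
Four-fold degenerate third positions: 6.

6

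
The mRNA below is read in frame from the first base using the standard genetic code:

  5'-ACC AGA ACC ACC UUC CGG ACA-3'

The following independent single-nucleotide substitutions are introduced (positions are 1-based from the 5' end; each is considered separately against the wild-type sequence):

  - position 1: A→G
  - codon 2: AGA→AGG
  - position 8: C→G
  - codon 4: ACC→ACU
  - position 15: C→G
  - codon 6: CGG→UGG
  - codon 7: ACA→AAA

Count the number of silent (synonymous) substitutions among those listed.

Codon 1: ACC (Thr) → GCC (Ala) — missense.
Codon 2: AGA (Arg) → AGG (Arg) — synonymous.
Codon 3: ACC (Thr) → AGC (Ser) — missense.
Codon 4: ACC (Thr) → ACU (Thr) — synonymous.
Codon 5: UUC (Phe) → UUG (Leu) — missense.
Codon 6: CGG (Arg) → UGG (Trp) — missense.
Codon 7: ACA (Thr) → AAA (Lys) — missense.
Synonymous: 2 of 7.

2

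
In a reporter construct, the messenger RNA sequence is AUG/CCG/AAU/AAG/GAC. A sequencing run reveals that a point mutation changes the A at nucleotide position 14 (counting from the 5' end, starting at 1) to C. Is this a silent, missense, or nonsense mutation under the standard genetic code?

Position 14 falls in codon 5: GAC → Asp.
After the substitution the codon is GCC → Ala.
Asp ≠ Ala, so this is a missense mutation.

missense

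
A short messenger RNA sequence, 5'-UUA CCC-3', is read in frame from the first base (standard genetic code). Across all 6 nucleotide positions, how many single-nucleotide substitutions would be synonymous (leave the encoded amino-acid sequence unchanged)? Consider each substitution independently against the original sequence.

5

Codon 1 (UUA, Leu): 2 synonymous substitutions.
Codon 2 (CCC, Pro): 3 synonymous substitutions.
Total: 2 + 3 = 5.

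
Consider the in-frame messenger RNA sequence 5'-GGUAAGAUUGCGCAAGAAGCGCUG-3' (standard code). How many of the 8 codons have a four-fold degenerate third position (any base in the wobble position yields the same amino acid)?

4

Codon 1 GGU (Gly): third position 4-fold.
Codon 2 AAG (Lys): third position 2-fold.
Codon 3 AUU (Ile): third position 3-fold.
Codon 4 GCG (Ala): third position 4-fold.
Codon 5 CAA (Gln): third position 2-fold.
Codon 6 GAA (Glu): third position 2-fold.
Codon 7 GCG (Ala): third position 4-fold.
Codon 8 CUG (Leu): third position 4-fold.
Four-fold degenerate third positions: 4.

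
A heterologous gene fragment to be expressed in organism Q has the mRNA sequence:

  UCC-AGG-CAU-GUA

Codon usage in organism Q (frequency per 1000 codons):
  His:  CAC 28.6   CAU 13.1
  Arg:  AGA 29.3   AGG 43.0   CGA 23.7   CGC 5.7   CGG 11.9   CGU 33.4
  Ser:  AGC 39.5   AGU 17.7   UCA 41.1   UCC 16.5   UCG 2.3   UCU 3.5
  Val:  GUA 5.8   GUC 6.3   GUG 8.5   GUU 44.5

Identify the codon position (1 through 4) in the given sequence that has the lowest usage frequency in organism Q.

Codon 1 UCC (Ser): 16.5 per 1000.
Codon 2 AGG (Arg): 43.0 per 1000.
Codon 3 CAU (His): 13.1 per 1000.
Codon 4 GUA (Val): 5.8 per 1000.
Lowest frequency is 5.8 at codon 4.

4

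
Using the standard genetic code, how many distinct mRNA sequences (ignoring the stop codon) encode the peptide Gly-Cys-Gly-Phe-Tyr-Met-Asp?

Gly: 4 codons.
Cys: 2 codons.
Gly: 4 codons.
Phe: 2 codons.
Tyr: 2 codons.
Met: 1 codon.
Asp: 2 codons.
4 × 2 × 4 × 2 × 2 × 1 × 2 = 256.

256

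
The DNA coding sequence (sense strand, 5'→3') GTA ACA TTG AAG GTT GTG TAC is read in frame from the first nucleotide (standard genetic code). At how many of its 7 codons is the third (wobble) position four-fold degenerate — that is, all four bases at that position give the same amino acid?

4

Codon 1 GTA (Val): third position 4-fold.
Codon 2 ACA (Thr): third position 4-fold.
Codon 3 TTG (Leu): third position 2-fold.
Codon 4 AAG (Lys): third position 2-fold.
Codon 5 GTT (Val): third position 4-fold.
Codon 6 GTG (Val): third position 4-fold.
Codon 7 TAC (Tyr): third position 2-fold.
Four-fold degenerate third positions: 4.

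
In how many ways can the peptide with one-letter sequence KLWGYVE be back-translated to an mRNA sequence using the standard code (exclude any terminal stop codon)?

768

Lys: 2 codons.
Leu: 6 codons.
Trp: 1 codon.
Gly: 4 codons.
Tyr: 2 codons.
Val: 4 codons.
Glu: 2 codons.
2 × 6 × 1 × 4 × 2 × 4 × 2 = 768.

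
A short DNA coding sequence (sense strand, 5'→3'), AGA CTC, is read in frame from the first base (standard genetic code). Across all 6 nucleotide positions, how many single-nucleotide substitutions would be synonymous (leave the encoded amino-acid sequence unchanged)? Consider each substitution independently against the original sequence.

Codon 1 (AGA, Arg): 2 synonymous substitutions.
Codon 2 (CTC, Leu): 3 synonymous substitutions.
Total: 2 + 3 = 5.

5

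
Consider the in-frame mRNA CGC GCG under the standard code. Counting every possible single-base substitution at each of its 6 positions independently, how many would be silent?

6

Codon 1 (CGC, Arg): 3 synonymous substitutions.
Codon 2 (GCG, Ala): 3 synonymous substitutions.
Total: 3 + 3 = 6.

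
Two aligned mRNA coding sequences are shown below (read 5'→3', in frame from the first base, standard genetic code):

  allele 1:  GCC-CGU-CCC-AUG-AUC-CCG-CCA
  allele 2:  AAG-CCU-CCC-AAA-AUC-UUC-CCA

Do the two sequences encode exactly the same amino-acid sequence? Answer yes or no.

Codon 1: GCC Ala / AAG Lys — nonsynonymous.
Codon 2: CGU Arg / CCU Pro — nonsynonymous.
Codon 3: CCC Pro / CCC Pro — identical.
Codon 4: AUG Met / AAA Lys — nonsynonymous.
Codon 5: AUC Ile / AUC Ile — identical.
Codon 6: CCG Pro / UUC Phe — nonsynonymous.
Codon 7: CCA Pro / CCA Pro — identical.
Nonsynonymous differences: 4 → different protein.

no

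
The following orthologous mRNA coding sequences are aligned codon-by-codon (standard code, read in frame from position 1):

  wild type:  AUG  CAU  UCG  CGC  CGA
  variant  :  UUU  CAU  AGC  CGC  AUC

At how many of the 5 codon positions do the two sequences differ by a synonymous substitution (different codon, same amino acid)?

Codon 1: AUG Met / UUU Phe — nonsynonymous.
Codon 2: CAU His / CAU His — identical.
Codon 3: UCG Ser / AGC Ser — synonymous.
Codon 4: CGC Arg / CGC Arg — identical.
Codon 5: CGA Arg / AUC Ile — nonsynonymous.
Synonymous differences: 1.

1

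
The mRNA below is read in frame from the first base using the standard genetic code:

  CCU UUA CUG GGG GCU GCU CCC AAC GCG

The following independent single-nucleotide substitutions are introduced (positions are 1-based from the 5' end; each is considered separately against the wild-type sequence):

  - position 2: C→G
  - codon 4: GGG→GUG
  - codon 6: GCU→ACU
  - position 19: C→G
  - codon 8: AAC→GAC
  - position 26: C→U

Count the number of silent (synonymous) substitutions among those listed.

Codon 1: CCU (Pro) → CGU (Arg) — missense.
Codon 4: GGG (Gly) → GUG (Val) — missense.
Codon 6: GCU (Ala) → ACU (Thr) — missense.
Codon 7: CCC (Pro) → GCC (Ala) — missense.
Codon 8: AAC (Asn) → GAC (Asp) — missense.
Codon 9: GCG (Ala) → GUG (Val) — missense.
Synonymous: 0 of 6.

0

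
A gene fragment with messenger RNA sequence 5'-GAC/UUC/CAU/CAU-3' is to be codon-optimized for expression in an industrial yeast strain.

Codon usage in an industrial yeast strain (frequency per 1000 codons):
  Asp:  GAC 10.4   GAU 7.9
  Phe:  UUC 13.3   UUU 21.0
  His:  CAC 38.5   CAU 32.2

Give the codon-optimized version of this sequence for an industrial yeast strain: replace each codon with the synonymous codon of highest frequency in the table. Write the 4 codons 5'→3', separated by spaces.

Codon 1 (Asp): best is GAC at 10.4.
Codon 2 (Phe): best is UUU at 21.0.
Codon 3 (His): best is CAC at 38.5.
Codon 4 (His): best is CAC at 38.5.

GAC UUU CAC CAC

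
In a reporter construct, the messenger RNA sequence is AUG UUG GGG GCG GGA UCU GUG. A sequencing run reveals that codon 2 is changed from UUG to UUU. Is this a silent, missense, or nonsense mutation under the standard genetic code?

Position 6 falls in codon 2: UUG → Leu.
After the substitution the codon is UUU → Phe.
Leu ≠ Phe, so this is a missense mutation.

missense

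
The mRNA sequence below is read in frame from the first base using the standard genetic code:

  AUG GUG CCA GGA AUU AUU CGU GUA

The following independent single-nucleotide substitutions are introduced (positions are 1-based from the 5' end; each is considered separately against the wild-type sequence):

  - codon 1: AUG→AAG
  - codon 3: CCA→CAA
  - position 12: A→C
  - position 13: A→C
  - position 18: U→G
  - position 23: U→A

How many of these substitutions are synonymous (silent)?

Codon 1: AUG (Met) → AAG (Lys) — missense.
Codon 3: CCA (Pro) → CAA (Gln) — missense.
Codon 4: GGA (Gly) → GGC (Gly) — synonymous.
Codon 5: AUU (Ile) → CUU (Leu) — missense.
Codon 6: AUU (Ile) → AUG (Met) — missense.
Codon 8: GUA (Val) → GAA (Glu) — missense.
Synonymous: 1 of 6.

1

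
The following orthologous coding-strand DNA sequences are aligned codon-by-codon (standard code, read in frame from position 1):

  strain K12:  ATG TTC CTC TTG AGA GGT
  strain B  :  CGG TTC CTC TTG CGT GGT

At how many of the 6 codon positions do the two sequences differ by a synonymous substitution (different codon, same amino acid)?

1

Codon 1: ATG Met / CGG Arg — nonsynonymous.
Codon 2: TTC Phe / TTC Phe — identical.
Codon 3: CTC Leu / CTC Leu — identical.
Codon 4: TTG Leu / TTG Leu — identical.
Codon 5: AGA Arg / CGT Arg — synonymous.
Codon 6: GGT Gly / GGT Gly — identical.
Synonymous differences: 1.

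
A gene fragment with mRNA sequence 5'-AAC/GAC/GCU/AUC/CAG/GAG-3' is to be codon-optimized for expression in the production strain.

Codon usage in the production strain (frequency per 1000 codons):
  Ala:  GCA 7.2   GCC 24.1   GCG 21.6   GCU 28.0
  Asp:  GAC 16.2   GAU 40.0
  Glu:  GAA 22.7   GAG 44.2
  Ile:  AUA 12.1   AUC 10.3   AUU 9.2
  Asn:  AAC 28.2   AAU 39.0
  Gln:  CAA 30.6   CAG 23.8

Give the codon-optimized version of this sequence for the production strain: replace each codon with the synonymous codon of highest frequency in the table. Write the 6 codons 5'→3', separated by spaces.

Codon 1 (Asn): best is AAU at 39.0.
Codon 2 (Asp): best is GAU at 40.0.
Codon 3 (Ala): best is GCU at 28.0.
Codon 4 (Ile): best is AUA at 12.1.
Codon 5 (Gln): best is CAA at 30.6.
Codon 6 (Glu): best is GAG at 44.2.

AAU GAU GCU AUA CAA GAG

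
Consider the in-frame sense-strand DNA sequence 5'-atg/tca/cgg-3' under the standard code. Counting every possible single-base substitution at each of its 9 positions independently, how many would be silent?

Codon 1 (ATG, Met): 0 synonymous substitutions.
Codon 2 (TCA, Ser): 3 synonymous substitutions.
Codon 3 (CGG, Arg): 4 synonymous substitutions.
Total: 0 + 3 + 4 = 7.

7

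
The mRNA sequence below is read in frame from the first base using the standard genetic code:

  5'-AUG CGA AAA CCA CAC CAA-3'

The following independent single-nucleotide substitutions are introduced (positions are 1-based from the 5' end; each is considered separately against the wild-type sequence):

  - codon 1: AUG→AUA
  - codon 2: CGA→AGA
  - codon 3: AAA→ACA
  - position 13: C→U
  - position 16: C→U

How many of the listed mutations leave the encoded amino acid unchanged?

Codon 1: AUG (Met) → AUA (Ile) — missense.
Codon 2: CGA (Arg) → AGA (Arg) — synonymous.
Codon 3: AAA (Lys) → ACA (Thr) — missense.
Codon 5: CAC (His) → UAC (Tyr) — missense.
Codon 6: CAA (Gln) → UAA (Stop) — nonsense.
Synonymous: 1 of 5.

1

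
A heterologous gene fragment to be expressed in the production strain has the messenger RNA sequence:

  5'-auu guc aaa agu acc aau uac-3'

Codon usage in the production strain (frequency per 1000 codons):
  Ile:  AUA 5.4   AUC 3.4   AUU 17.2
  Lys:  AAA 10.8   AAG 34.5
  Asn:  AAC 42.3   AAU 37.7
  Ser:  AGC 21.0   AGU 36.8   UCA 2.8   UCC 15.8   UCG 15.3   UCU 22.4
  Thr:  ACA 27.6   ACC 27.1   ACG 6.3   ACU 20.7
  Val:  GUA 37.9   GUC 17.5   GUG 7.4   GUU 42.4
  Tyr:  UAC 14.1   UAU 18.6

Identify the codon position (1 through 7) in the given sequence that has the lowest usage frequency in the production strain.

3

Codon 1 AUU (Ile): 17.2 per 1000.
Codon 2 GUC (Val): 17.5 per 1000.
Codon 3 AAA (Lys): 10.8 per 1000.
Codon 4 AGU (Ser): 36.8 per 1000.
Codon 5 ACC (Thr): 27.1 per 1000.
Codon 6 AAU (Asn): 37.7 per 1000.
Codon 7 UAC (Tyr): 14.1 per 1000.
Lowest frequency is 10.8 at codon 3.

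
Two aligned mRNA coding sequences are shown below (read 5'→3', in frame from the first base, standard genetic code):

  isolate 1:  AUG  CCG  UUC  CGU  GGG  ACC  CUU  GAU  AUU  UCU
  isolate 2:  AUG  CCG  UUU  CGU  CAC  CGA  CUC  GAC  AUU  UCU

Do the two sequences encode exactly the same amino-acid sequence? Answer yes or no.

Codon 1: AUG Met / AUG Met — identical.
Codon 2: CCG Pro / CCG Pro — identical.
Codon 3: UUC Phe / UUU Phe — synonymous.
Codon 4: CGU Arg / CGU Arg — identical.
Codon 5: GGG Gly / CAC His — nonsynonymous.
Codon 6: ACC Thr / CGA Arg — nonsynonymous.
Codon 7: CUU Leu / CUC Leu — synonymous.
Codon 8: GAU Asp / GAC Asp — synonymous.
Codon 9: AUU Ile / AUU Ile — identical.
Codon 10: UCU Ser / UCU Ser — identical.
Nonsynonymous differences: 2 → different protein.

no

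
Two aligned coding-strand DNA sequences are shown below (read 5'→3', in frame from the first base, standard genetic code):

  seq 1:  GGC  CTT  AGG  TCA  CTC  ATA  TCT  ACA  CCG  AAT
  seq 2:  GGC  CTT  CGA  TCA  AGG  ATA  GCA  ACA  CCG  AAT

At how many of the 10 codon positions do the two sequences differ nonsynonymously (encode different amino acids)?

2

Codon 1: GGC Gly / GGC Gly — identical.
Codon 2: CTT Leu / CTT Leu — identical.
Codon 3: AGG Arg / CGA Arg — synonymous.
Codon 4: TCA Ser / TCA Ser — identical.
Codon 5: CTC Leu / AGG Arg — nonsynonymous.
Codon 6: ATA Ile / ATA Ile — identical.
Codon 7: TCT Ser / GCA Ala — nonsynonymous.
Codon 8: ACA Thr / ACA Thr — identical.
Codon 9: CCG Pro / CCG Pro — identical.
Codon 10: AAT Asn / AAT Asn — identical.
Nonsynonymous differences: 2.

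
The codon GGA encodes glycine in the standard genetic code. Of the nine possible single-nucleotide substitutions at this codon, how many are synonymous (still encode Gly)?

Position 1: none → 0 synonymous.
Position 2: none → 0 synonymous.
Position 3: GGU, GGC, GGG → 3 synonymous.
Total: 0 + 0 + 3 = 3.

3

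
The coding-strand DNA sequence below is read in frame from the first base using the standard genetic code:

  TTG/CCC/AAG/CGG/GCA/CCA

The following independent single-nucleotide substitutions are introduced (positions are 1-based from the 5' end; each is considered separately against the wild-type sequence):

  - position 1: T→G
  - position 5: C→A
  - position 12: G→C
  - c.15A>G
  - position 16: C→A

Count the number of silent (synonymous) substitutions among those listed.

Codon 1: TTG (Leu) → GTG (Val) — missense.
Codon 2: CCC (Pro) → CAC (His) — missense.
Codon 4: CGG (Arg) → CGC (Arg) — synonymous.
Codon 5: GCA (Ala) → GCG (Ala) — synonymous.
Codon 6: CCA (Pro) → ACA (Thr) — missense.
Synonymous: 2 of 5.

2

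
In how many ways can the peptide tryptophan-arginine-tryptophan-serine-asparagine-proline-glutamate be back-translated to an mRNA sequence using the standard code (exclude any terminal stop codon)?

576

Trp: 1 codon.
Arg: 6 codons.
Trp: 1 codon.
Ser: 6 codons.
Asn: 2 codons.
Pro: 4 codons.
Glu: 2 codons.
1 × 6 × 1 × 6 × 2 × 4 × 2 = 576.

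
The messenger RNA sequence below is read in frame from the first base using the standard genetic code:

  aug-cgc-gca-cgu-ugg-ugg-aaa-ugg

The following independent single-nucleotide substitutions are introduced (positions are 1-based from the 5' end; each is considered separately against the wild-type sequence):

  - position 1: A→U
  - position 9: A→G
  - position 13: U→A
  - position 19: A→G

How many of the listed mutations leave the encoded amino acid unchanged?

1

Codon 1: AUG (Met) → UUG (Leu) — missense.
Codon 3: GCA (Ala) → GCG (Ala) — synonymous.
Codon 5: UGG (Trp) → AGG (Arg) — missense.
Codon 7: AAA (Lys) → GAA (Glu) — missense.
Synonymous: 1 of 4.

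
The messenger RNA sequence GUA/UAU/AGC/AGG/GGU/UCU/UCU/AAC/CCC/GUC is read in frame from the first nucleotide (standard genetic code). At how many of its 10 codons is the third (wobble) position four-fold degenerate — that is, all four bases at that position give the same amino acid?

6

Codon 1 GUA (Val): third position 4-fold.
Codon 2 UAU (Tyr): third position 2-fold.
Codon 3 AGC (Ser): third position 2-fold.
Codon 4 AGG (Arg): third position 2-fold.
Codon 5 GGU (Gly): third position 4-fold.
Codon 6 UCU (Ser): third position 4-fold.
Codon 7 UCU (Ser): third position 4-fold.
Codon 8 AAC (Asn): third position 2-fold.
Codon 9 CCC (Pro): third position 4-fold.
Codon 10 GUC (Val): third position 4-fold.
Four-fold degenerate third positions: 6.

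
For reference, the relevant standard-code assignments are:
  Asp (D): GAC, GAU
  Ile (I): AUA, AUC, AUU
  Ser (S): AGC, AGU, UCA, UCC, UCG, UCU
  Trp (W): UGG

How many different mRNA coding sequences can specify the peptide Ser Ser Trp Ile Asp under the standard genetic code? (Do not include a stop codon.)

216

Ser: 6 codons.
Ser: 6 codons.
Trp: 1 codon.
Ile: 3 codons.
Asp: 2 codons.
6 × 6 × 1 × 3 × 2 = 216.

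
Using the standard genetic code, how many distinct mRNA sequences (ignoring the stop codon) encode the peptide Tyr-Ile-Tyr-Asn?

Tyr: 2 codons.
Ile: 3 codons.
Tyr: 2 codons.
Asn: 2 codons.
2 × 3 × 2 × 2 = 24.

24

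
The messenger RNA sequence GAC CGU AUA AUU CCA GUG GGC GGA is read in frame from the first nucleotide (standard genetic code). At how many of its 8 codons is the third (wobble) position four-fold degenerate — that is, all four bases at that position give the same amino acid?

5

Codon 1 GAC (Asp): third position 2-fold.
Codon 2 CGU (Arg): third position 4-fold.
Codon 3 AUA (Ile): third position 3-fold.
Codon 4 AUU (Ile): third position 3-fold.
Codon 5 CCA (Pro): third position 4-fold.
Codon 6 GUG (Val): third position 4-fold.
Codon 7 GGC (Gly): third position 4-fold.
Codon 8 GGA (Gly): third position 4-fold.
Four-fold degenerate third positions: 5.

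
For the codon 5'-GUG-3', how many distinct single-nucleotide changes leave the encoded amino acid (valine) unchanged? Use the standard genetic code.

3

Position 1: none → 0 synonymous.
Position 2: none → 0 synonymous.
Position 3: GUU, GUC, GUA → 3 synonymous.
Total: 0 + 0 + 3 = 3.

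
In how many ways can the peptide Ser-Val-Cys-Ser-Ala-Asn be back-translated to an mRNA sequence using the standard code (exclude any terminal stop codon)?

Ser: 6 codons.
Val: 4 codons.
Cys: 2 codons.
Ser: 6 codons.
Ala: 4 codons.
Asn: 2 codons.
6 × 4 × 2 × 6 × 4 × 2 = 2304.

2304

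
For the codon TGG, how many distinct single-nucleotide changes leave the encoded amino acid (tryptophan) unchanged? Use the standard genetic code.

Position 1: none → 0 synonymous.
Position 2: none → 0 synonymous.
Position 3: none → 0 synonymous.
Total: 0 + 0 + 0 = 0.

0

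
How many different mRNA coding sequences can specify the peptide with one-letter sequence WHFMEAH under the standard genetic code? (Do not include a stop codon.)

Trp: 1 codon.
His: 2 codons.
Phe: 2 codons.
Met: 1 codon.
Glu: 2 codons.
Ala: 4 codons.
His: 2 codons.
1 × 2 × 2 × 1 × 2 × 4 × 2 = 64.

64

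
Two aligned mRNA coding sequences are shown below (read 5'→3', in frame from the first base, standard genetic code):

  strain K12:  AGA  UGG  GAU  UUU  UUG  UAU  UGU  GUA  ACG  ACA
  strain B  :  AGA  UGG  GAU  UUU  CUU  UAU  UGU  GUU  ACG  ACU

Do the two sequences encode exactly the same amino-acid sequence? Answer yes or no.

yes

Codon 1: AGA Arg / AGA Arg — identical.
Codon 2: UGG Trp / UGG Trp — identical.
Codon 3: GAU Asp / GAU Asp — identical.
Codon 4: UUU Phe / UUU Phe — identical.
Codon 5: UUG Leu / CUU Leu — synonymous.
Codon 6: UAU Tyr / UAU Tyr — identical.
Codon 7: UGU Cys / UGU Cys — identical.
Codon 8: GUA Val / GUU Val — synonymous.
Codon 9: ACG Thr / ACG Thr — identical.
Codon 10: ACA Thr / ACU Thr — synonymous.
Nonsynonymous differences: 0 → same protein.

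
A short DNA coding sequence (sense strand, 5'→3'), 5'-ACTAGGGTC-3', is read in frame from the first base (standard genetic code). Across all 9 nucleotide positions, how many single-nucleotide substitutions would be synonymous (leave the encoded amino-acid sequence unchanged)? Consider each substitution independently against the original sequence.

8

Codon 1 (ACT, Thr): 3 synonymous substitutions.
Codon 2 (AGG, Arg): 2 synonymous substitutions.
Codon 3 (GTC, Val): 3 synonymous substitutions.
Total: 3 + 2 + 3 = 8.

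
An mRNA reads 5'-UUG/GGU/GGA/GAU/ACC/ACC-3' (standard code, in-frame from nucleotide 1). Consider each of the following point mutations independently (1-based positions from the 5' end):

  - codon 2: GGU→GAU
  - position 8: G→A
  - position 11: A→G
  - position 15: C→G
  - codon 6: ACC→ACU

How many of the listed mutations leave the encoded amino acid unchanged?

2

Codon 2: GGU (Gly) → GAU (Asp) — missense.
Codon 3: GGA (Gly) → GAA (Glu) — missense.
Codon 4: GAU (Asp) → GGU (Gly) — missense.
Codon 5: ACC (Thr) → ACG (Thr) — synonymous.
Codon 6: ACC (Thr) → ACU (Thr) — synonymous.
Synonymous: 2 of 5.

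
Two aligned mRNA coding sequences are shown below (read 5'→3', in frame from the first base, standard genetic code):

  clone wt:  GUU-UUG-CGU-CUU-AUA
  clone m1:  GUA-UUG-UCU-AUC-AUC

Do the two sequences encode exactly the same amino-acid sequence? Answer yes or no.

no

Codon 1: GUU Val / GUA Val — synonymous.
Codon 2: UUG Leu / UUG Leu — identical.
Codon 3: CGU Arg / UCU Ser — nonsynonymous.
Codon 4: CUU Leu / AUC Ile — nonsynonymous.
Codon 5: AUA Ile / AUC Ile — synonymous.
Nonsynonymous differences: 2 → different protein.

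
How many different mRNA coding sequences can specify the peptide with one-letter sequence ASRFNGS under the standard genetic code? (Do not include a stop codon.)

13824

Ala: 4 codons.
Ser: 6 codons.
Arg: 6 codons.
Phe: 2 codons.
Asn: 2 codons.
Gly: 4 codons.
Ser: 6 codons.
4 × 6 × 6 × 2 × 2 × 4 × 6 = 13824.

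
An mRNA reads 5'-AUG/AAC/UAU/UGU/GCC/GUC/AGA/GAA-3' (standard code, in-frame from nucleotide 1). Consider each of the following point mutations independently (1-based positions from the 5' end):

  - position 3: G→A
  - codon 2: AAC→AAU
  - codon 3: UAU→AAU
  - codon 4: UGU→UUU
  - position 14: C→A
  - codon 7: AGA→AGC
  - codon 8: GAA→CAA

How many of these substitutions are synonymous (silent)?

1

Codon 1: AUG (Met) → AUA (Ile) — missense.
Codon 2: AAC (Asn) → AAU (Asn) — synonymous.
Codon 3: UAU (Tyr) → AAU (Asn) — missense.
Codon 4: UGU (Cys) → UUU (Phe) — missense.
Codon 5: GCC (Ala) → GAC (Asp) — missense.
Codon 7: AGA (Arg) → AGC (Ser) — missense.
Codon 8: GAA (Glu) → CAA (Gln) — missense.
Synonymous: 1 of 7.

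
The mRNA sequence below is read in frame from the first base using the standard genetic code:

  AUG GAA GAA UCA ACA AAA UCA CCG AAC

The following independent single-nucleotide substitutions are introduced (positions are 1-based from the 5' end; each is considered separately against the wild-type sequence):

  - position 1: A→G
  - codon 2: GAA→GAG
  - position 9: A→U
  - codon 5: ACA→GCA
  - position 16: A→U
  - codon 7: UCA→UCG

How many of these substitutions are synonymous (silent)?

2

Codon 1: AUG (Met) → GUG (Val) — missense.
Codon 2: GAA (Glu) → GAG (Glu) — synonymous.
Codon 3: GAA (Glu) → GAU (Asp) — missense.
Codon 5: ACA (Thr) → GCA (Ala) — missense.
Codon 6: AAA (Lys) → UAA (Stop) — nonsense.
Codon 7: UCA (Ser) → UCG (Ser) — synonymous.
Synonymous: 2 of 6.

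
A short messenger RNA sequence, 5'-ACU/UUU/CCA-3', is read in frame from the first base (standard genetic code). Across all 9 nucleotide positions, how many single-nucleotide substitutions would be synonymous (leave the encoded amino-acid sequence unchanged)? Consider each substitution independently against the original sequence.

Codon 1 (ACU, Thr): 3 synonymous substitutions.
Codon 2 (UUU, Phe): 1 synonymous substitution.
Codon 3 (CCA, Pro): 3 synonymous substitutions.
Total: 3 + 1 + 3 = 7.

7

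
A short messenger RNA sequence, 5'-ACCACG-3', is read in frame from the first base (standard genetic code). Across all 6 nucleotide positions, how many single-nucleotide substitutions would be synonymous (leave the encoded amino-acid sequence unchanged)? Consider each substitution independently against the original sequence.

Codon 1 (ACC, Thr): 3 synonymous substitutions.
Codon 2 (ACG, Thr): 3 synonymous substitutions.
Total: 3 + 3 = 6.

6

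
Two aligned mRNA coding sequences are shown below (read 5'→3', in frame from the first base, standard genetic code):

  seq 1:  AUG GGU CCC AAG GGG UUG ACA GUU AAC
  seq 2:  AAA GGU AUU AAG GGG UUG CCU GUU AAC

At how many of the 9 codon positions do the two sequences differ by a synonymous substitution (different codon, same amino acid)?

Codon 1: AUG Met / AAA Lys — nonsynonymous.
Codon 2: GGU Gly / GGU Gly — identical.
Codon 3: CCC Pro / AUU Ile — nonsynonymous.
Codon 4: AAG Lys / AAG Lys — identical.
Codon 5: GGG Gly / GGG Gly — identical.
Codon 6: UUG Leu / UUG Leu — identical.
Codon 7: ACA Thr / CCU Pro — nonsynonymous.
Codon 8: GUU Val / GUU Val — identical.
Codon 9: AAC Asn / AAC Asn — identical.
Synonymous differences: 0.

0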